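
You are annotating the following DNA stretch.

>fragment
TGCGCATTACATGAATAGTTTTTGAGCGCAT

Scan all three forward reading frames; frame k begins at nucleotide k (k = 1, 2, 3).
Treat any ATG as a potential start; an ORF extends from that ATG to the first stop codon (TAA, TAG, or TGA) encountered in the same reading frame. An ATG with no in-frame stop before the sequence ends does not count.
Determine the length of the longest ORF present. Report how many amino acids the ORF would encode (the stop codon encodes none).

Frame 1: TGC GCA TTA CAT GAA TAG TTT TTG AGC GCA — no ATG→stop ORF.
Frame 2: GCG CAT TAC ATG AAT AGT TTT TGA GCG CAT — ATG at 11, stop TGA at 23 → 15 nt.
Frame 3: CGC ATT ACA TGA ATA GTT TTT GAG CGC — no ATG→stop ORF.
Longest: frame 2, positions 11–25, 15 nt = 5 codons = 4 aa. → 4 amino acids.

4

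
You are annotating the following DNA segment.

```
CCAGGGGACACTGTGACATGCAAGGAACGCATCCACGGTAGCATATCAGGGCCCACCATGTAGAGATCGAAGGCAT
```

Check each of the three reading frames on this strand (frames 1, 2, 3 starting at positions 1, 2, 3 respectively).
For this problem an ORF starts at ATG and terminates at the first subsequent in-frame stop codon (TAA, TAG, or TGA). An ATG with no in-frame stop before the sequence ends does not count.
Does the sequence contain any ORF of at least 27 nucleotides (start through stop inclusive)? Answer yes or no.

no

Frame 1: CCA GGG GAC ACT GTG ACA TGC AAG GAA CGC ATC CAC GGT AGC ATA TCA GGG CCC ACC ATG TAG AGA TCG AAG GCA — ATG at 58, stop TAG at 61 → 6 nt.
Frame 2: CAG GGG ACA CTG TGA CAT GCA AGG AAC GCA TCC ACG GTA GCA TAT CAG GGC CCA CCA TGT AGA GAT CGA AGG CAT — no ATG→stop ORF.
Frame 3: AGG GGA CAC TGT GAC ATG CAA GGA ACG CAT CCA CGG TAG CAT ATC AGG GCC CAC CAT GTA GAG ATC GAA GGC — ATG at 18, stop TAG at 39 → 24 nt.
Largest ORF found is 24 nucleotides < 27, so no.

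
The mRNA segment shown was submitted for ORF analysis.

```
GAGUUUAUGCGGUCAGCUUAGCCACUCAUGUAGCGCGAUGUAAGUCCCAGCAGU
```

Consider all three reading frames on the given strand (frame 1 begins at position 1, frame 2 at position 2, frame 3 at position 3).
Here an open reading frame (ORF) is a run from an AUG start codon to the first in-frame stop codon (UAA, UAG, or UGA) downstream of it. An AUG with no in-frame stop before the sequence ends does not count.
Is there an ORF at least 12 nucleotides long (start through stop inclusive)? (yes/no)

yes

Frame 1: GAG UUU AUG CGG UCA GCU UAG CCA CUC AUG UAG CGC GAU GUA AGU CCC AGC AGU — AUG at 7, stop UAG at 19 → 15 nt; AUG at 28, stop UAG at 31 → 6 nt.
Frame 2: AGU UUA UGC GGU CAG CUU AGC CAC UCA UGU AGC GCG AUG UAA GUC CCA GCA — AUG at 38, stop UAA at 41 → 6 nt.
Frame 3: GUU UAU GCG GUC AGC UUA GCC ACU CAU GUA GCG CGA UGU AAG UCC CAG CAG — no AUG→stop ORF.
Frame 1 has an ORF of 15 nucleotides (positions 7–21) ≥ 12, so yes.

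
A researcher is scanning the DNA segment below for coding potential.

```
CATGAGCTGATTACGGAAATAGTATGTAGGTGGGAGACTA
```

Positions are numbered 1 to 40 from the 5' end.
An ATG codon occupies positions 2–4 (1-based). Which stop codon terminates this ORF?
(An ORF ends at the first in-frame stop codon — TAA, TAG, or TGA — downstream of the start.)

Codons from position 2: ATG (2–4), AGC (5–7), TGA (8–10).
The first in-frame stop codon is TGA.

TGA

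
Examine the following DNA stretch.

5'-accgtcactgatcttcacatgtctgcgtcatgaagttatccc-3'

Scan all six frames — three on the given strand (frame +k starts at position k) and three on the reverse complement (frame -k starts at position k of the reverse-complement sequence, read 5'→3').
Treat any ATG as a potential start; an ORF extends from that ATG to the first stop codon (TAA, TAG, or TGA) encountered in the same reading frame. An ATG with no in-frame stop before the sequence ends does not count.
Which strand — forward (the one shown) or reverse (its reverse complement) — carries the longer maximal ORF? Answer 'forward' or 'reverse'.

reverse

Reverse complement (5'→3'): GGGATAACTTCATGACGCAGACATGTGAAGATCAGTGACGGT
Frame +1: ACC GTC ACT GAT CTT CAC ATG TCT GCG TCA TGA AGT TAT CCC — ATG at 19, stop TGA at 31 → 15 nt.
Frame +2: CCG TCA CTG ATC TTC ACA TGT CTG CGT CAT GAA GTT ATC — no ATG→stop ORF.
Frame +3: CGT CAC TGA TCT TCA CAT GTC TGC GTC ATG AAG TTA TCC — no ATG→stop ORF.
Frame -1: GGG ATA ACT TCA TGA CGC AGA CAT GTG AAG ATC AGT GAC GGT — no ATG→stop ORF.
Frame -2: GGA TAA CTT CAT GAC GCA GAC ATG TGA AGA TCA GTG ACG — ATG at 23, stop TGA at 26 → 6 nt.
Frame -3: GAT AAC TTC ATG ACG CAG ACA TGT GAA GAT CAG TGA CGG — ATG at 12, stop TGA at 36 → 27 nt.
Forward-strand max 15 nt; reverse-strand max 27 nt. The reverse strand has the longer ORF.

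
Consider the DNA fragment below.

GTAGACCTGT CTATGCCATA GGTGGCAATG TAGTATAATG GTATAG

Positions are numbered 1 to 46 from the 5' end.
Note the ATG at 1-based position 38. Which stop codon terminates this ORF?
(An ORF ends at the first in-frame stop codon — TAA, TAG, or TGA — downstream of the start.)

TAG

Codons from position 38: ATG (38–40), GTA (41–43), TAG (44–46).
The first in-frame stop codon is TAG.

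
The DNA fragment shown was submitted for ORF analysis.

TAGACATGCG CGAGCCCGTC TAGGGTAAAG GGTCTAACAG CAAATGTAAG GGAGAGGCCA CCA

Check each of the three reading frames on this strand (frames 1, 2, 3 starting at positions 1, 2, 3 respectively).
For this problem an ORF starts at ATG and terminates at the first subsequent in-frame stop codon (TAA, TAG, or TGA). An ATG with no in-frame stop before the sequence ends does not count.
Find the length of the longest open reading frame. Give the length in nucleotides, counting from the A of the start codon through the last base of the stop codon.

Frame 1: TAG ACA TGC GCG AGC CCG TCT AGG GTA AAG GGT CTA ACA GCA AAT GTA AGG GAG AGG CCA CCA — no ATG→stop ORF.
Frame 2: AGA CAT GCG CGA GCC CGT CTA GGG TAA AGG GTC TAA CAG CAA ATG TAA GGG AGA GGC CAC — ATG at 44, stop TAA at 47 → 6 nt.
Frame 3: GAC ATG CGC GAG CCC GTC TAG GGT AAA GGG TCT AAC AGC AAA TGT AAG GGA GAG GCC ACC — ATG at 6, stop TAG at 21 → 18 nt.
Longest: frame 3, positions 6–23, 18 nt = 6 codons = 5 aa. → 18 nucleotides.

18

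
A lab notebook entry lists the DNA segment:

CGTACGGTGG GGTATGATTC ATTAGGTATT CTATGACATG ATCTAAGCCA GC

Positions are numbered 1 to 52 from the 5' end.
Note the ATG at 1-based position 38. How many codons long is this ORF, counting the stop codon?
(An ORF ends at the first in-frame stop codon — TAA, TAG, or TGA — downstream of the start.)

Codons from position 38: ATG (38–40), ATC (41–43), TAA (44–46).
TAA is the first in-frame stop; that's 3 codons including the stop.

3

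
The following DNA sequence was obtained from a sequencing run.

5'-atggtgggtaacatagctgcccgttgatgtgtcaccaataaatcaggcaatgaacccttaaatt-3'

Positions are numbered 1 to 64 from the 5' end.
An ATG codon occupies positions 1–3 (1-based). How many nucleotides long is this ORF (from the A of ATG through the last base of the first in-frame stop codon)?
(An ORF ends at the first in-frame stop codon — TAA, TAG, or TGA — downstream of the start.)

27

Codons from position 1: ATG (1–3), GTG (4–6), GGT (7–9), AAC (10–12), ATA (13–15), GCT (16–18), GCC (19–21), CGT (22–24), TGA (25–27).
TGA is the first in-frame stop; ORF spans 1–27, 27 nucleotides.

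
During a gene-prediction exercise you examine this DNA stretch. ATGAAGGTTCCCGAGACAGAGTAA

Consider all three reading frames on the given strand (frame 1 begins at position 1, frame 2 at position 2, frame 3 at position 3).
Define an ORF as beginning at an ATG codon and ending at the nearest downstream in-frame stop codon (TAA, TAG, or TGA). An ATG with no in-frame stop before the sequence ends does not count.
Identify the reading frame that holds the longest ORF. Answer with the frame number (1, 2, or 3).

Frame 1: ATG AAG GTT CCC GAG ACA GAG TAA — ATG at 1, stop TAA at 22 → 24 nt.
Frame 2: TGA AGG TTC CCG AGA CAG AGT — no ATG→stop ORF.
Frame 3: GAA GGT TCC CGA GAC AGA GTA — no ATG→stop ORF.
Longest ORF is 24 nt in frame 1 (positions 1–24).

1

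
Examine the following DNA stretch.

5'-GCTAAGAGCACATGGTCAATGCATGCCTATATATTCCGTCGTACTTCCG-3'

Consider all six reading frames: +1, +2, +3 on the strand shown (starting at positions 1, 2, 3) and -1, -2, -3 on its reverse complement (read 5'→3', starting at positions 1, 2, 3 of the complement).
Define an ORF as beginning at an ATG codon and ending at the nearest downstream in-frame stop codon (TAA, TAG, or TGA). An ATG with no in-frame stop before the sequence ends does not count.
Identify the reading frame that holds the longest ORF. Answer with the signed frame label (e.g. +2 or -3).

Reverse complement (5'→3'): CGGAAGTACGACGGAATATATAGGCATGCATTGACCATGTGCTCTTAGC
Frame +1: GCT AAG AGC ACA TGG TCA ATG CAT GCC TAT ATA TTC CGT CGT ACT TCC — no ATG→stop ORF.
Frame +2: CTA AGA GCA CAT GGT CAA TGC ATG CCT ATA TAT TCC GTC GTA CTT CCG — no ATG→stop ORF.
Frame +3: TAA GAG CAC ATG GTC AAT GCA TGC CTA TAT ATT CCG TCG TAC TTC — no ATG→stop ORF.
Frame -1: CGG AAG TAC GAC GGA ATA TAT AGG CAT GCA TTG ACC ATG TGC TCT TAG — ATG at 37, stop TAG at 46 → 12 nt.
Frame -2: GGA AGT ACG ACG GAA TAT ATA GGC ATG CAT TGA CCA TGT GCT CTT AGC — ATG at 26, stop TGA at 32 → 9 nt.
Frame -3: GAA GTA CGA CGG AAT ATA TAG GCA TGC ATT GAC CAT GTG CTC TTA — no ATG→stop ORF.
Longest ORF is 12 nt in frame -1 (positions 37–48).

-1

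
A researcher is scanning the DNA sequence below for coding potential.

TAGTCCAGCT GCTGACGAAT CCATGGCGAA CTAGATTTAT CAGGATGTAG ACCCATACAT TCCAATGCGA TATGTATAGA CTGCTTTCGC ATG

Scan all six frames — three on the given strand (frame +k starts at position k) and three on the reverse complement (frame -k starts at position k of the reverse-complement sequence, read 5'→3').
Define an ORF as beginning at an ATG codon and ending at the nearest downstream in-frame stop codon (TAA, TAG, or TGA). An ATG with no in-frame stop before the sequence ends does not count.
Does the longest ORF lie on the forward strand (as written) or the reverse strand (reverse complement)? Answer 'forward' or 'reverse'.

Reverse complement (5'→3'): CATGCGAAAGCAGTCTATACATATCGCATTGGAATGTATGGGTCTACATCCTGATAAATCTAGTTCGCCATGGATTCGTCAGCAGCTGGACTA
Frame +1: TAG TCC AGC TGC TGA CGA ATC CAT GGC GAA CTA GAT TTA TCA GGA TGT AGA CCC ATA CAT TCC AAT GCG ATA TGT ATA GAC TGC TTT CGC ATG — no ATG→stop ORF.
Frame +2: AGT CCA GCT GCT GAC GAA TCC ATG GCG AAC TAG ATT TAT CAG GAT GTA GAC CCA TAC ATT CCA ATG CGA TAT GTA TAG ACT GCT TTC GCA — ATG at 23, stop TAG at 32 → 12 nt; ATG at 65, stop TAG at 77 → 15 nt.
Frame +3: GTC CAG CTG CTG ACG AAT CCA TGG CGA ACT AGA TTT ATC AGG ATG TAG ACC CAT ACA TTC CAA TGC GAT ATG TAT AGA CTG CTT TCG CAT — ATG at 45, stop TAG at 48 → 6 nt.
Frame -1: CAT GCG AAA GCA GTC TAT ACA TAT CGC ATT GGA ATG TAT GGG TCT ACA TCC TGA TAA ATC TAG TTC GCC ATG GAT TCG TCA GCA GCT GGA CTA — ATG at 34, stop TGA at 52 → 21 nt.
Frame -2: ATG CGA AAG CAG TCT ATA CAT ATC GCA TTG GAA TGT ATG GGT CTA CAT CCT GAT AAA TCT AGT TCG CCA TGG ATT CGT CAG CAG CTG GAC — no ATG→stop ORF.
Frame -3: TGC GAA AGC AGT CTA TAC ATA TCG CAT TGG AAT GTA TGG GTC TAC ATC CTG ATA AAT CTA GTT CGC CAT GGA TTC GTC AGC AGC TGG ACT — no ATG→stop ORF.
Forward-strand max 15 nt; reverse-strand max 21 nt. The reverse strand has the longer ORF.

reverse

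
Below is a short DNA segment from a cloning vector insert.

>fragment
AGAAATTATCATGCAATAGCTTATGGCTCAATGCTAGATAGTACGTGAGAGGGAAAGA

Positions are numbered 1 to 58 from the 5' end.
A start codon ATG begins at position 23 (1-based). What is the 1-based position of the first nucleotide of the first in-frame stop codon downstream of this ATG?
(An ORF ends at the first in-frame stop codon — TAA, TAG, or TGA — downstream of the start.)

35

Codons from position 23: ATG (23–25), GCT (26–28), CAA (29–31), TGC (32–34), TAG (35–37).
TAG is a stop codon; it begins at position 35.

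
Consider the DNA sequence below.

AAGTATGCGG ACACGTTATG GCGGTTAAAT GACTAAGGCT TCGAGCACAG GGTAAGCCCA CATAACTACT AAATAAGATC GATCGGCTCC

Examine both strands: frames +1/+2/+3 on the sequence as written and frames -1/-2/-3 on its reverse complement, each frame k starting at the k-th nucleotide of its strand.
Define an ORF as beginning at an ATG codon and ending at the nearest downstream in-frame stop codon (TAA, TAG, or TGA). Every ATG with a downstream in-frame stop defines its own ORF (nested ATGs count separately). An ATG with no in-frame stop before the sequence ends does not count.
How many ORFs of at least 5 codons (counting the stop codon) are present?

4

Reverse complement (5'→3'): GGAGCCGATCGATCTTATTTAGTAGTTATGTGGGCTTACCCTGTGCTCGAAGCCTTAGTCATTTAACCGCCATAACGTGTCCGCATACTT
Frame +1: AAG TAT GCG GAC ACG TTA TGG CGG TTA AAT GAC TAA GGC TTC GAG CAC AGG GTA AGC CCA CAT AAC TAC TAA ATA AGA TCG ATC GGC TCC — no ATG→stop ORF.
Frame +2: AGT ATG CGG ACA CGT TAT GGC GGT TAA ATG ACT AAG GCT TCG AGC ACA GGG TAA GCC CAC ATA ACT ACT AAA TAA GAT CGA TCG GCT — ATG at 5, stop TAA at 26 → 24 nt; ATG at 29, stop TAA at 53 → 27 nt.
Frame +3: GTA TGC GGA CAC GTT ATG GCG GTT AAA TGA CTA AGG CTT CGA GCA CAG GGT AAG CCC ACA TAA CTA CTA AAT AAG ATC GAT CGG CTC — ATG at 18, stop TGA at 30 → 15 nt.
Frame -1: GGA GCC GAT CGA TCT TAT TTA GTA GTT ATG TGG GCT TAC CCT GTG CTC GAA GCC TTA GTC ATT TAA CCG CCA TAA CGT GTC CGC ATA CTT — ATG at 28, stop TAA at 64 → 39 nt.
Frame -2: GAG CCG ATC GAT CTT ATT TAG TAG TTA TGT GGG CTT ACC CTG TGC TCG AAG CCT TAG TCA TTT AAC CGC CAT AAC GTG TCC GCA TAC — no ATG→stop ORF.
Frame -3: AGC CGA TCG ATC TTA TTT AGT AGT TAT GTG GGC TTA CCC TGT GCT CGA AGC CTT AGT CAT TTA ACC GCC ATA ACG TGT CCG CAT ACT — no ATG→stop ORF.
ORFs ≥ 5 codons: frame +2 5–28 (8 codons), frame +2 29–55 (9 codons), frame +3 18–32 (5 codons), frame -1 28–66 (13 codons). Count = 4.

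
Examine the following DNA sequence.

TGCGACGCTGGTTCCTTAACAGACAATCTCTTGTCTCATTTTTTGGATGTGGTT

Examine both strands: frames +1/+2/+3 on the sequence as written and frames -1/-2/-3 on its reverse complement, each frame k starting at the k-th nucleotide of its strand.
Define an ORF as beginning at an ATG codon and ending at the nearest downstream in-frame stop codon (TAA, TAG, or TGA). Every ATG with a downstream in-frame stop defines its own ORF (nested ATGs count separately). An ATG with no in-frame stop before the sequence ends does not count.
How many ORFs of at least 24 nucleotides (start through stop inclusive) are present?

Reverse complement (5'→3'): AACCACATCCAAAAAATGAGACAAGAGATTGTCTGTTAAGGAACCAGCGTCGCA
Frame +1: TGC GAC GCT GGT TCC TTA ACA GAC AAT CTC TTG TCT CAT TTT TTG GAT GTG GTT — no ATG→stop ORF.
Frame +2: GCG ACG CTG GTT CCT TAA CAG ACA ATC TCT TGT CTC ATT TTT TGG ATG TGG — no ATG→stop ORF.
Frame +3: CGA CGC TGG TTC CTT AAC AGA CAA TCT CTT GTC TCA TTT TTT GGA TGT GGT — no ATG→stop ORF.
Frame -1: AAC CAC ATC CAA AAA ATG AGA CAA GAG ATT GTC TGT TAA GGA ACC AGC GTC GCA — ATG at 16, stop TAA at 37 → 24 nt.
Frame -2: ACC ACA TCC AAA AAA TGA GAC AAG AGA TTG TCT GTT AAG GAA CCA GCG TCG — no ATG→stop ORF.
Frame -3: CCA CAT CCA AAA AAT GAG ACA AGA GAT TGT CTG TTA AGG AAC CAG CGT CGC — no ATG→stop ORF.
ORFs ≥ 24 nucleotides: frame -1 16–39 (24 nucleotides). Count = 1.

1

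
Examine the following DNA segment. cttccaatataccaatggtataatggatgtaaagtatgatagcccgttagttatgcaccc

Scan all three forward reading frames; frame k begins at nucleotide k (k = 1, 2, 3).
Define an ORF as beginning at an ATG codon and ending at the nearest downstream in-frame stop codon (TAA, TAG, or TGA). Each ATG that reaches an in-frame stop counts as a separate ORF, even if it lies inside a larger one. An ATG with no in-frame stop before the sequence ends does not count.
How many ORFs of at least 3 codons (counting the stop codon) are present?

Frame 1: CTT CCA ATA TAC CAA TGG TAT AAT GGA TGT AAA GTA TGA TAG CCC GTT AGT TAT GCA CCC — no ATG→stop ORF.
Frame 2: TTC CAA TAT ACC AAT GGT ATA ATG GAT GTA AAG TAT GAT AGC CCG TTA GTT ATG CAC — no ATG→stop ORF.
Frame 3: TCC AAT ATA CCA ATG GTA TAA TGG ATG TAA AGT ATG ATA GCC CGT TAG TTA TGC ACC — ATG at 15, stop TAA at 21 → 9 nt; ATG at 27, stop TAA at 30 → 6 nt; ATG at 36, stop TAG at 48 → 15 nt.
ORFs ≥ 3 codons: frame 3 15–23 (3 codons), frame 3 36–50 (5 codons). Count = 2.

2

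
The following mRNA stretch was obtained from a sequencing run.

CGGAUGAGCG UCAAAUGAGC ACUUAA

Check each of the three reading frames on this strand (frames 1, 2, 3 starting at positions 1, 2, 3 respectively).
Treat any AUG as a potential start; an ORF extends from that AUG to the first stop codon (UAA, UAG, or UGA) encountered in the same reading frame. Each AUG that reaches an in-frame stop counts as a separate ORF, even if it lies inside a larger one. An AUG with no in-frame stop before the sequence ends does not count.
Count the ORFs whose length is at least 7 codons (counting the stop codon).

0

Frame 1: CGG AUG AGC GUC AAA UGA GCA CUU — AUG at 4, stop UGA at 16 → 15 nt.
Frame 2: GGA UGA GCG UCA AAU GAG CAC UUA — no AUG→stop ORF.
Frame 3: GAU GAG CGU CAA AUG AGC ACU UAA — AUG at 15, stop UAA at 24 → 12 nt.
No ORF reaches 7 codons. Count = 0.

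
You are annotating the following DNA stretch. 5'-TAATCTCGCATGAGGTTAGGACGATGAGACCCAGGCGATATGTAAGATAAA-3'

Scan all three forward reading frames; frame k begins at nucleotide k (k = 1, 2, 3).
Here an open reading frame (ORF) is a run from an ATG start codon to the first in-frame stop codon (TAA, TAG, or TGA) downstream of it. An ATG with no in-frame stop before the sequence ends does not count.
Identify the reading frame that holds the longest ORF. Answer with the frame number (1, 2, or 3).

Frame 1: TAA TCT CGC ATG AGG TTA GGA CGA TGA GAC CCA GGC GAT ATG TAA GAT AAA — ATG at 10, stop TGA at 25 → 18 nt; ATG at 40, stop TAA at 43 → 6 nt.
Frame 2: AAT CTC GCA TGA GGT TAG GAC GAT GAG ACC CAG GCG ATA TGT AAG ATA — no ATG→stop ORF.
Frame 3: ATC TCG CAT GAG GTT AGG ACG ATG AGA CCC AGG CGA TAT GTA AGA TAA — ATG at 24, stop TAA at 48 → 27 nt.
Longest ORF is 27 nt in frame 3 (positions 24–50).

3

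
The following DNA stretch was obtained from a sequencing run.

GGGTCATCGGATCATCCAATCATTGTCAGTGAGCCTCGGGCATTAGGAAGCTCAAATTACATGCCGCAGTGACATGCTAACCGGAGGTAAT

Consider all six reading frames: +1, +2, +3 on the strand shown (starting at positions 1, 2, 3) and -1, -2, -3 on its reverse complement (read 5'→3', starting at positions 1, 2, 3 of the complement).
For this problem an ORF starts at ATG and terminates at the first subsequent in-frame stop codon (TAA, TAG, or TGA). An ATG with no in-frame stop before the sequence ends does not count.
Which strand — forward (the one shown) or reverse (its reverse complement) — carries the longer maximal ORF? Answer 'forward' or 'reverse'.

Reverse complement (5'→3'): ATTACCTCCGGTTAGCATGTCACTGCGGCATGTAATTTGAGCTTCCTAATGCCCGAGGCTCACTGACAATGATTGGATGATCCGATGACCC
Frame +1: GGG TCA TCG GAT CAT CCA ATC ATT GTC AGT GAG CCT CGG GCA TTA GGA AGC TCA AAT TAC ATG CCG CAG TGA CAT GCT AAC CGG AGG TAA — ATG at 61, stop TGA at 70 → 12 nt.
Frame +2: GGT CAT CGG ATC ATC CAA TCA TTG TCA GTG AGC CTC GGG CAT TAG GAA GCT CAA ATT ACA TGC CGC AGT GAC ATG CTA ACC GGA GGT AAT — no ATG→stop ORF.
Frame +3: GTC ATC GGA TCA TCC AAT CAT TGT CAG TGA GCC TCG GGC ATT AGG AAG CTC AAA TTA CAT GCC GCA GTG ACA TGC TAA CCG GAG GTA — no ATG→stop ORF.
Frame -1: ATT ACC TCC GGT TAG CAT GTC ACT GCG GCA TGT AAT TTG AGC TTC CTA ATG CCC GAG GCT CAC TGA CAA TGA TTG GAT GAT CCG ATG ACC — ATG at 49, stop TGA at 64 → 18 nt.
Frame -2: TTA CCT CCG GTT AGC ATG TCA CTG CGG CAT GTA ATT TGA GCT TCC TAA TGC CCG AGG CTC ACT GAC AAT GAT TGG ATG ATC CGA TGA CCC — ATG at 17, stop TGA at 38 → 24 nt; ATG at 77, stop TGA at 86 → 12 nt.
Frame -3: TAC CTC CGG TTA GCA TGT CAC TGC GGC ATG TAA TTT GAG CTT CCT AAT GCC CGA GGC TCA CTG ACA ATG ATT GGA TGA TCC GAT GAC — ATG at 30, stop TAA at 33 → 6 nt; ATG at 69, stop TGA at 78 → 12 nt.
Forward-strand max 12 nt; reverse-strand max 24 nt. The reverse strand has the longer ORF.

reverse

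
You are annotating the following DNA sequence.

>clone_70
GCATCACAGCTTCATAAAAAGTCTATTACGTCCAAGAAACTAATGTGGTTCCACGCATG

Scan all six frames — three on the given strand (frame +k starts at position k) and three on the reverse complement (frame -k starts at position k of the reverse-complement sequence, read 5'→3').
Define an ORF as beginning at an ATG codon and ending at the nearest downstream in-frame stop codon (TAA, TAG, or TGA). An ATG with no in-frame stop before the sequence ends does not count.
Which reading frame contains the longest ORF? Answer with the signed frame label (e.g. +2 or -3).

Reverse complement (5'→3'): CATGCGTGGAACCACATTAGTTTCTTGGACGTAATAGACTTTTTATGAAGCTGTGATGC
Frame +1: GCA TCA CAG CTT CAT AAA AAG TCT ATT ACG TCC AAG AAA CTA ATG TGG TTC CAC GCA — no ATG→stop ORF.
Frame +2: CAT CAC AGC TTC ATA AAA AGT CTA TTA CGT CCA AGA AAC TAA TGT GGT TCC ACG CAT — no ATG→stop ORF.
Frame +3: ATC ACA GCT TCA TAA AAA GTC TAT TAC GTC CAA GAA ACT AAT GTG GTT CCA CGC ATG — no ATG→stop ORF.
Frame -1: CAT GCG TGG AAC CAC ATT AGT TTC TTG GAC GTA ATA GAC TTT TTA TGA AGC TGT GAT — no ATG→stop ORF.
Frame -2: ATG CGT GGA ACC ACA TTA GTT TCT TGG ACG TAA TAG ACT TTT TAT GAA GCT GTG ATG — ATG at 2, stop TAA at 32 → 33 nt.
Frame -3: TGC GTG GAA CCA CAT TAG TTT CTT GGA CGT AAT AGA CTT TTT ATG AAG CTG TGA TGC — ATG at 45, stop TGA at 54 → 12 nt.
Longest ORF is 33 nt in frame -2 (positions 2–34).

-2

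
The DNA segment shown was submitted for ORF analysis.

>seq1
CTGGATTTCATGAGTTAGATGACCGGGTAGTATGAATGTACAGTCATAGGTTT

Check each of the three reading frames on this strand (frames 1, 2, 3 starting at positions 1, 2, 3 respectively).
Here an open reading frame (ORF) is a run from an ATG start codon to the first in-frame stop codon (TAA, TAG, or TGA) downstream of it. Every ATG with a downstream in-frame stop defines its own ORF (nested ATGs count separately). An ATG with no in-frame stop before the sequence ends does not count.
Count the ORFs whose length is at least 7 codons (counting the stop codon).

Frame 1: CTG GAT TTC ATG AGT TAG ATG ACC GGG TAG TAT GAA TGT ACA GTC ATA GGT — ATG at 10, stop TAG at 16 → 9 nt; ATG at 19, stop TAG at 28 → 12 nt.
Frame 2: TGG ATT TCA TGA GTT AGA TGA CCG GGT AGT ATG AAT GTA CAG TCA TAG GTT — ATG at 32, stop TAG at 47 → 18 nt.
Frame 3: GGA TTT CAT GAG TTA GAT GAC CGG GTA GTA TGA ATG TAC AGT CAT AGG TTT — no ATG→stop ORF.
No ORF reaches 7 codons. Count = 0.

0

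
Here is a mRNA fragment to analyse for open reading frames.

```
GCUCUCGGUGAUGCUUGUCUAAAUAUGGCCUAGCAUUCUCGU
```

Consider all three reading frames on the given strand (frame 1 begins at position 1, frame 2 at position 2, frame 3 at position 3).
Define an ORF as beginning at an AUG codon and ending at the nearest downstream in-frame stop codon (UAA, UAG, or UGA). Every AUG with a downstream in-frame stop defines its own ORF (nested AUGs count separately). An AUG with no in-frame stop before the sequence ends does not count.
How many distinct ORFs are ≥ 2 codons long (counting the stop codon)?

Frame 1: GCU CUC GGU GAU GCU UGU CUA AAU AUG GCC UAG CAU UCU CGU — AUG at 25, stop UAG at 31 → 9 nt.
Frame 2: CUC UCG GUG AUG CUU GUC UAA AUA UGG CCU AGC AUU CUC — AUG at 11, stop UAA at 20 → 12 nt.
Frame 3: UCU CGG UGA UGC UUG UCU AAA UAU GGC CUA GCA UUC UCG — no AUG→stop ORF.
ORFs ≥ 2 codons: frame 1 25–33 (3 codons), frame 2 11–22 (4 codons). Count = 2.

2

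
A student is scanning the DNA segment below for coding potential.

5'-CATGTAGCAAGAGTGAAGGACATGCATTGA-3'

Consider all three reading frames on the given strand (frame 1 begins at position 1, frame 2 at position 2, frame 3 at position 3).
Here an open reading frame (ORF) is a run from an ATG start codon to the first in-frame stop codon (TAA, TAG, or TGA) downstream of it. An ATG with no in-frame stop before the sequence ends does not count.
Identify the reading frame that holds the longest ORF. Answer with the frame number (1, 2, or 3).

Frame 1: CAT GTA GCA AGA GTG AAG GAC ATG CAT TGA — ATG at 22, stop TGA at 28 → 9 nt.
Frame 2: ATG TAG CAA GAG TGA AGG ACA TGC ATT — ATG at 2, stop TAG at 5 → 6 nt.
Frame 3: TGT AGC AAG AGT GAA GGA CAT GCA TTG — no ATG→stop ORF.
Longest ORF is 9 nt in frame 1 (positions 22–30).

1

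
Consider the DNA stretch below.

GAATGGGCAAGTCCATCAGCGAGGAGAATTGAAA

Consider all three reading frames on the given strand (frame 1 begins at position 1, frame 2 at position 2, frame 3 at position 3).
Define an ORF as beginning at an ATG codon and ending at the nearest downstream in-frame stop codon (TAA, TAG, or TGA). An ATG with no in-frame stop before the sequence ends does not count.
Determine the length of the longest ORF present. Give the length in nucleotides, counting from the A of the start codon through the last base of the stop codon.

30

Frame 1: GAA TGG GCA AGT CCA TCA GCG AGG AGA ATT GAA — no ATG→stop ORF.
Frame 2: AAT GGG CAA GTC CAT CAG CGA GGA GAA TTG AAA — no ATG→stop ORF.
Frame 3: ATG GGC AAG TCC ATC AGC GAG GAG AAT TGA — ATG at 3, stop TGA at 30 → 30 nt.
Longest: frame 3, positions 3–32, 30 nt = 10 codons = 9 aa. → 30 nucleotides.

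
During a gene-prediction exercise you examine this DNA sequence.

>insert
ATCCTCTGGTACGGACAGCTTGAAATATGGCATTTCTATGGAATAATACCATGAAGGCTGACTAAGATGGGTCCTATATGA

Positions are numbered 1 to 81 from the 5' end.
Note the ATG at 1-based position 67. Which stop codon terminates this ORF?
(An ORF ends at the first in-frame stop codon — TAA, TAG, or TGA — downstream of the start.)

Codons from position 67: ATG (67–69), GGT (70–72), CCT (73–75), ATA (76–78), TGA (79–81).
The first in-frame stop codon is TGA.

TGA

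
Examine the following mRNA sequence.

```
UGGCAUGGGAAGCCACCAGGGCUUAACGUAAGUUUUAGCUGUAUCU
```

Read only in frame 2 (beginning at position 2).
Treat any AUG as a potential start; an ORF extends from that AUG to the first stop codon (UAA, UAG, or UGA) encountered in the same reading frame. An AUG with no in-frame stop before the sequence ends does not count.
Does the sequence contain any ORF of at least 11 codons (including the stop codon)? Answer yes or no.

no

Frame 2: GGC AUG GGA AGC CAC CAG GGC UUA ACG UAA GUU UUA GCU GUA UCU — AUG at 5, stop UAA at 29 → 27 nt.
Largest ORF found is 9 codons < 11, so no.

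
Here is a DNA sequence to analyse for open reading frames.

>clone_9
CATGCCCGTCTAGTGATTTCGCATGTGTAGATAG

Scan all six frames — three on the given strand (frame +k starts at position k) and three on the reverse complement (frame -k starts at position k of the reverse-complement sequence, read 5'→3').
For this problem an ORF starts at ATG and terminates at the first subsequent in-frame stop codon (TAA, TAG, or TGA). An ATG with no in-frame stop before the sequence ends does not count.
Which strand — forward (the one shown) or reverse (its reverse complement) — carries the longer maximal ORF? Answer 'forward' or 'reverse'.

Reverse complement (5'→3'): CTATCTACACATGCGAAATCACTAGACGGGCATG
Frame +1: CAT GCC CGT CTA GTG ATT TCG CAT GTG TAG ATA — no ATG→stop ORF.
Frame +2: ATG CCC GTC TAG TGA TTT CGC ATG TGT AGA TAG — ATG at 2, stop TAG at 11 → 12 nt; ATG at 23, stop TAG at 32 → 12 nt.
Frame +3: TGC CCG TCT AGT GAT TTC GCA TGT GTA GAT — no ATG→stop ORF.
Frame -1: CTA TCT ACA CAT GCG AAA TCA CTA GAC GGG CAT — no ATG→stop ORF.
Frame -2: TAT CTA CAC ATG CGA AAT CAC TAG ACG GGC ATG — ATG at 11, stop TAG at 23 → 15 nt.
Frame -3: ATC TAC ACA TGC GAA ATC ACT AGA CGG GCA — no ATG→stop ORF.
Forward-strand max 12 nt; reverse-strand max 15 nt. The reverse strand has the longer ORF.

reverse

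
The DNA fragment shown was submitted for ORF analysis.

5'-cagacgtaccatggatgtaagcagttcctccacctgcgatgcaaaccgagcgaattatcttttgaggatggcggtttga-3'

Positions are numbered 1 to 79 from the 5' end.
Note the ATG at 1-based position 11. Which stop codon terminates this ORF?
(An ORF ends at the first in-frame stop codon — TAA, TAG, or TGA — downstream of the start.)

TGA

Codons from position 11: ATG (11–13), GAT (14–16), GTA (17–19), AGC (20–22), AGT (23–25), TCC (26–28), TCC (29–31), ACC (32–34), TGC (35–37), GAT (38–40), GCA (41–43), AAC (44–46), CGA (47–49), GCG (50–52), AAT (53–55), TAT (56–58), CTT (59–61), TTG (62–64), AGG (65–67), ATG (68–70), GCG (71–73), GTT (74–76), TGA (77–79).
The first in-frame stop codon is TGA.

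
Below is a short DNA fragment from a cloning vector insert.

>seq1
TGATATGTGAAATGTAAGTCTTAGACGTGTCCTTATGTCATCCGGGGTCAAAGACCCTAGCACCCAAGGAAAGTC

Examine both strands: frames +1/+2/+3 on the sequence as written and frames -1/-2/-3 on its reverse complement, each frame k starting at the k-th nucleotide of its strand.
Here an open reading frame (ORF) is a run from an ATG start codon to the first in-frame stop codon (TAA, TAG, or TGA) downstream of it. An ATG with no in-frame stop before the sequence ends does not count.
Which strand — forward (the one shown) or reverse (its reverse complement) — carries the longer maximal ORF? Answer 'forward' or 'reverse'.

reverse

Reverse complement (5'→3'): GACTTTCCTTGGGTGCTAGGGTCTTTGACCCCGGATGACATAAGGACACGTCTAAGACTTACATTTCACATATCA
Frame +1: TGA TAT GTG AAA TGT AAG TCT TAG ACG TGT CCT TAT GTC ATC CGG GGT CAA AGA CCC TAG CAC CCA AGG AAA GTC — no ATG→stop ORF.
Frame +2: GAT ATG TGA AAT GTA AGT CTT AGA CGT GTC CTT ATG TCA TCC GGG GTC AAA GAC CCT AGC ACC CAA GGA AAG — ATG at 5, stop TGA at 8 → 6 nt.
Frame +3: ATA TGT GAA ATG TAA GTC TTA GAC GTG TCC TTA TGT CAT CCG GGG TCA AAG ACC CTA GCA CCC AAG GAA AGT — ATG at 12, stop TAA at 15 → 6 nt.
Frame -1: GAC TTT CCT TGG GTG CTA GGG TCT TTG ACC CCG GAT GAC ATA AGG ACA CGT CTA AGA CTT ACA TTT CAC ATA TCA — no ATG→stop ORF.
Frame -2: ACT TTC CTT GGG TGC TAG GGT CTT TGA CCC CGG ATG ACA TAA GGA CAC GTC TAA GAC TTA CAT TTC ACA TAT — ATG at 35, stop TAA at 41 → 9 nt.
Frame -3: CTT TCC TTG GGT GCT AGG GTC TTT GAC CCC GGA TGA CAT AAG GAC ACG TCT AAG ACT TAC ATT TCA CAT ATC — no ATG→stop ORF.
Forward-strand max 6 nt; reverse-strand max 9 nt. The reverse strand has the longer ORF.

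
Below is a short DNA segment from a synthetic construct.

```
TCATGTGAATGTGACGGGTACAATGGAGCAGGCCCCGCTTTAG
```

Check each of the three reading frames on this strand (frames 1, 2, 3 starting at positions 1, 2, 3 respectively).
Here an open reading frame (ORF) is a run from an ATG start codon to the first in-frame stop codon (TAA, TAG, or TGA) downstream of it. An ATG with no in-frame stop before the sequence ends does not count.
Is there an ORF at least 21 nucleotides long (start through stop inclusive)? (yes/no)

yes

Frame 1: TCA TGT GAA TGT GAC GGG TAC AAT GGA GCA GGC CCC GCT TTA — no ATG→stop ORF.
Frame 2: CAT GTG AAT GTG ACG GGT ACA ATG GAG CAG GCC CCG CTT TAG — ATG at 23, stop TAG at 41 → 21 nt.
Frame 3: ATG TGA ATG TGA CGG GTA CAA TGG AGC AGG CCC CGC TTT — ATG at 3, stop TGA at 6 → 6 nt; ATG at 9, stop TGA at 12 → 6 nt.
Frame 2 has an ORF of 21 nucleotides (positions 23–43) ≥ 21, so yes.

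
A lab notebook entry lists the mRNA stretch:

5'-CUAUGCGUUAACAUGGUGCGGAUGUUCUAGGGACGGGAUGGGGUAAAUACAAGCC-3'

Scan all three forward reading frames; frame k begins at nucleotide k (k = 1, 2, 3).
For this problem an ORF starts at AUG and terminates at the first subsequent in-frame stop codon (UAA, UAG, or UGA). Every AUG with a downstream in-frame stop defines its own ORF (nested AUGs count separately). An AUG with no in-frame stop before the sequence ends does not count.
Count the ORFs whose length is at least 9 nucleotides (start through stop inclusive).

4

Frame 1: CUA UGC GUU AAC AUG GUG CGG AUG UUC UAG GGA CGG GAU GGG GUA AAU ACA AGC — AUG at 13, stop UAG at 28 → 18 nt; AUG at 22, stop UAG at 28 → 9 nt.
Frame 2: UAU GCG UUA ACA UGG UGC GGA UGU UCU AGG GAC GGG AUG GGG UAA AUA CAA GCC — AUG at 38, stop UAA at 44 → 9 nt.
Frame 3: AUG CGU UAA CAU GGU GCG GAU GUU CUA GGG ACG GGA UGG GGU AAA UAC AAG — AUG at 3, stop UAA at 9 → 9 nt.
ORFs ≥ 9 nucleotides: frame 1 13–30 (18 nucleotides), frame 1 22–30 (9 nucleotides), frame 2 38–46 (9 nucleotides), frame 3 3–11 (9 nucleotides). Count = 4.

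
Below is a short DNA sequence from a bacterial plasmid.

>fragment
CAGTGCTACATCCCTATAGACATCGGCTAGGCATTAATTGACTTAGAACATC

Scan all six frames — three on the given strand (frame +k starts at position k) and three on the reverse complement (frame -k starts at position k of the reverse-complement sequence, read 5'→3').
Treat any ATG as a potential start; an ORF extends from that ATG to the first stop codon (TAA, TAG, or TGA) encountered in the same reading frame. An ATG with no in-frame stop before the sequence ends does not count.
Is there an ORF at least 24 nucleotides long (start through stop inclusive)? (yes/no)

no

Reverse complement (5'→3'): GATGTTCTAAGTCAATTAATGCCTAGCCGATGTCTATAGGGATGTAGCACTG
Frame +1: CAG TGC TAC ATC CCT ATA GAC ATC GGC TAG GCA TTA ATT GAC TTA GAA CAT — no ATG→stop ORF.
Frame +2: AGT GCT ACA TCC CTA TAG ACA TCG GCT AGG CAT TAA TTG ACT TAG AAC ATC — no ATG→stop ORF.
Frame +3: GTG CTA CAT CCC TAT AGA CAT CGG CTA GGC ATT AAT TGA CTT AGA ACA — no ATG→stop ORF.
Frame -1: GAT GTT CTA AGT CAA TTA ATG CCT AGC CGA TGT CTA TAG GGA TGT AGC ACT — ATG at 19, stop TAG at 37 → 21 nt.
Frame -2: ATG TTC TAA GTC AAT TAA TGC CTA GCC GAT GTC TAT AGG GAT GTA GCA CTG — ATG at 2, stop TAA at 8 → 9 nt.
Frame -3: TGT TCT AAG TCA ATT AAT GCC TAG CCG ATG TCT ATA GGG ATG TAG CAC — ATG at 30, stop TAG at 45 → 18 nt; ATG at 42, stop TAG at 45 → 6 nt.
Largest ORF found is 21 nucleotides < 24, so no.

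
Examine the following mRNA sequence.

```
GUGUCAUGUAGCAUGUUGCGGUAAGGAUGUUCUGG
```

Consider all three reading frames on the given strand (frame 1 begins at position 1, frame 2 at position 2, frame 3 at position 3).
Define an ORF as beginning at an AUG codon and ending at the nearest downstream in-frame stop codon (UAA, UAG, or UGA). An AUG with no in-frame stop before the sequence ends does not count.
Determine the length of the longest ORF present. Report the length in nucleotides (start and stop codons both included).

Frame 1: GUG UCA UGU AGC AUG UUG CGG UAA GGA UGU UCU — AUG at 13, stop UAA at 22 → 12 nt.
Frame 2: UGU CAU GUA GCA UGU UGC GGU AAG GAU GUU CUG — no AUG→stop ORF.
Frame 3: GUC AUG UAG CAU GUU GCG GUA AGG AUG UUC UGG — AUG at 6, stop UAG at 9 → 6 nt.
Longest: frame 1, positions 13–24, 12 nt = 4 codons = 3 aa. → 12 nucleotides.

12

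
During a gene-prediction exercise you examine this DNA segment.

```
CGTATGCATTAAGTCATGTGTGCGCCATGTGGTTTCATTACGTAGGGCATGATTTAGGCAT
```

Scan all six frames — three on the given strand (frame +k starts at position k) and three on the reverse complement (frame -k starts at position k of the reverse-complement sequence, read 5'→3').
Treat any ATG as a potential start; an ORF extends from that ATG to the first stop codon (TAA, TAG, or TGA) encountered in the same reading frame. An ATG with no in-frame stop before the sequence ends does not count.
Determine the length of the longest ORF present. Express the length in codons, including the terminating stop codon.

Reverse complement (5'→3'): ATGCCTAAATCATGCCCTACGTAATGAAACCACATGGCGCACACATGACTTAATGCATACG
Frame +1: CGT ATG CAT TAA GTC ATG TGT GCG CCA TGT GGT TTC ATT ACG TAG GGC ATG ATT TAG GCA — ATG at 4, stop TAA at 10 → 9 nt; ATG at 16, stop TAG at 43 → 30 nt; ATG at 49, stop TAG at 55 → 9 nt.
Frame +2: GTA TGC ATT AAG TCA TGT GTG CGC CAT GTG GTT TCA TTA CGT AGG GCA TGA TTT AGG CAT — no ATG→stop ORF.
Frame +3: TAT GCA TTA AGT CAT GTG TGC GCC ATG TGG TTT CAT TAC GTA GGG CAT GAT TTA GGC — no ATG→stop ORF.
Frame -1: ATG CCT AAA TCA TGC CCT ACG TAA TGA AAC CAC ATG GCG CAC ACA TGA CTT AAT GCA TAC — ATG at 1, stop TAA at 22 → 24 nt; ATG at 34, stop TGA at 46 → 15 nt.
Frame -2: TGC CTA AAT CAT GCC CTA CGT AAT GAA ACC ACA TGG CGC ACA CAT GAC TTA ATG CAT ACG — no ATG→stop ORF.
Frame -3: GCC TAA ATC ATG CCC TAC GTA ATG AAA CCA CAT GGC GCA CAC ATG ACT TAA TGC ATA — ATG at 12, stop TAA at 51 → 42 nt; ATG at 24, stop TAA at 51 → 30 nt; ATG at 45, stop TAA at 51 → 9 nt.
Longest: frame -3, positions 12–53, 42 nt = 14 codons = 13 aa. → 14 codons.

14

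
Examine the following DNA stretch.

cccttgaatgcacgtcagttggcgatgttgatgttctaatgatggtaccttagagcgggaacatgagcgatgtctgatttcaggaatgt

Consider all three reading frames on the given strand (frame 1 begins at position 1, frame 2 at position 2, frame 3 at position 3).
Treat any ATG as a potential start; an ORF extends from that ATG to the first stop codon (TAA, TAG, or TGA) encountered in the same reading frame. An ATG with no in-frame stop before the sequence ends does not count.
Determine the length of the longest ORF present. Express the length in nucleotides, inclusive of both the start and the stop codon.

Frame 1: CCC TTG AAT GCA CGT CAG TTG GCG ATG TTG ATG TTC TAA TGA TGG TAC CTT AGA GCG GGA ACA TGA GCG ATG TCT GAT TTC AGG AAT — ATG at 25, stop TAA at 37 → 15 nt; ATG at 31, stop TAA at 37 → 9 nt.
Frame 2: CCT TGA ATG CAC GTC AGT TGG CGA TGT TGA TGT TCT AAT GAT GGT ACC TTA GAG CGG GAA CAT GAG CGA TGT CTG ATT TCA GGA ATG — ATG at 8, stop TGA at 29 → 24 nt.
Frame 3: CTT GAA TGC ACG TCA GTT GGC GAT GTT GAT GTT CTA ATG ATG GTA CCT TAG AGC GGG AAC ATG AGC GAT GTC TGA TTT CAG GAA TGT — ATG at 39, stop TAG at 51 → 15 nt; ATG at 42, stop TAG at 51 → 12 nt; ATG at 63, stop TGA at 75 → 15 nt.
Longest: frame 2, positions 8–31, 24 nt = 8 codons = 7 aa. → 24 nucleotides.

24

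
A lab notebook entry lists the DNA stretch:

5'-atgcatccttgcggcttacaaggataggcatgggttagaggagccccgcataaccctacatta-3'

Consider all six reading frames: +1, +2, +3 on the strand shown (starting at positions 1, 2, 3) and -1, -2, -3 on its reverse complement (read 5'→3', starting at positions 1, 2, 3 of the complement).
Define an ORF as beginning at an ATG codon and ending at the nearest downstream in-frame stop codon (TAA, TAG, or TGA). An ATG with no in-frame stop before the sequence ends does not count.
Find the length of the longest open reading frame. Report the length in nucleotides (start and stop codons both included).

Reverse complement (5'→3'): TAATGTAGGGTTATGCGGGGCTCCTCTAACCCATGCCTATCCTTGTAAGCCGCAAGGATGCAT
Frame +1: ATG CAT CCT TGC GGC TTA CAA GGA TAG GCA TGG GTT AGA GGA GCC CCG CAT AAC CCT ACA TTA — ATG at 1, stop TAG at 25 → 27 nt.
Frame +2: TGC ATC CTT GCG GCT TAC AAG GAT AGG CAT GGG TTA GAG GAG CCC CGC ATA ACC CTA CAT — no ATG→stop ORF.
Frame +3: GCA TCC TTG CGG CTT ACA AGG ATA GGC ATG GGT TAG AGG AGC CCC GCA TAA CCC TAC ATT — ATG at 30, stop TAG at 36 → 9 nt.
Frame -1: TAA TGT AGG GTT ATG CGG GGC TCC TCT AAC CCA TGC CTA TCC TTG TAA GCC GCA AGG ATG CAT — ATG at 13, stop TAA at 46 → 36 nt.
Frame -2: AAT GTA GGG TTA TGC GGG GCT CCT CTA ACC CAT GCC TAT CCT TGT AAG CCG CAA GGA TGC — no ATG→stop ORF.
Frame -3: ATG TAG GGT TAT GCG GGG CTC CTC TAA CCC ATG CCT ATC CTT GTA AGC CGC AAG GAT GCA — ATG at 3, stop TAG at 6 → 6 nt.
Longest: frame -1, positions 13–48, 36 nt = 12 codons = 11 aa. → 36 nucleotides.

36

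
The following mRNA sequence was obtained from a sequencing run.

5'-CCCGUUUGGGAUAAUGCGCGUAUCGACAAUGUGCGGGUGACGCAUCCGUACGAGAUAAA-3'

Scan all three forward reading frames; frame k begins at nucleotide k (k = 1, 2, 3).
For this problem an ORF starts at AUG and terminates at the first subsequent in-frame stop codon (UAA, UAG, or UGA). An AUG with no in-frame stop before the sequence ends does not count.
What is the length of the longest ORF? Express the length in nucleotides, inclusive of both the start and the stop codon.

27

Frame 1: CCC GUU UGG GAU AAU GCG CGU AUC GAC AAU GUG CGG GUG ACG CAU CCG UAC GAG AUA — no AUG→stop ORF.
Frame 2: CCG UUU GGG AUA AUG CGC GUA UCG ACA AUG UGC GGG UGA CGC AUC CGU ACG AGA UAA — AUG at 14, stop UGA at 38 → 27 nt; AUG at 29, stop UGA at 38 → 12 nt.
Frame 3: CGU UUG GGA UAA UGC GCG UAU CGA CAA UGU GCG GGU GAC GCA UCC GUA CGA GAU AAA — no AUG→stop ORF.
Longest: frame 2, positions 14–40, 27 nt = 9 codons = 8 aa. → 27 nucleotides.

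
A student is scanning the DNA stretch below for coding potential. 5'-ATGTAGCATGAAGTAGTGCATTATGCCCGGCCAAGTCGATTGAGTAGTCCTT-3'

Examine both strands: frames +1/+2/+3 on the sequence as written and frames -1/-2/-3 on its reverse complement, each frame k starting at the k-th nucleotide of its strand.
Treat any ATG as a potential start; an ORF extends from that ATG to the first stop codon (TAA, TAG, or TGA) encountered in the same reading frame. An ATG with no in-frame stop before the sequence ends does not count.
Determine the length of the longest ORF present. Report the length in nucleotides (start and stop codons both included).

21

Reverse complement (5'→3'): AAGGACTACTCAATCGACTTGGCCGGGCATAATGCACTACTTCATGCTACAT
Frame +1: ATG TAG CAT GAA GTA GTG CAT TAT GCC CGG CCA AGT CGA TTG AGT AGT CCT — ATG at 1, stop TAG at 4 → 6 nt.
Frame +2: TGT AGC ATG AAG TAG TGC ATT ATG CCC GGC CAA GTC GAT TGA GTA GTC CTT — ATG at 8, stop TAG at 14 → 9 nt; ATG at 23, stop TGA at 41 → 21 nt.
Frame +3: GTA GCA TGA AGT AGT GCA TTA TGC CCG GCC AAG TCG ATT GAG TAG TCC — no ATG→stop ORF.
Frame -1: AAG GAC TAC TCA ATC GAC TTG GCC GGG CAT AAT GCA CTA CTT CAT GCT ACA — no ATG→stop ORF.
Frame -2: AGG ACT ACT CAA TCG ACT TGG CCG GGC ATA ATG CAC TAC TTC ATG CTA CAT — no ATG→stop ORF.
Frame -3: GGA CTA CTC AAT CGA CTT GGC CGG GCA TAA TGC ACT ACT TCA TGC TAC — no ATG→stop ORF.
Longest: frame +2, positions 23–43, 21 nt = 7 codons = 6 aa. → 21 nucleotides.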